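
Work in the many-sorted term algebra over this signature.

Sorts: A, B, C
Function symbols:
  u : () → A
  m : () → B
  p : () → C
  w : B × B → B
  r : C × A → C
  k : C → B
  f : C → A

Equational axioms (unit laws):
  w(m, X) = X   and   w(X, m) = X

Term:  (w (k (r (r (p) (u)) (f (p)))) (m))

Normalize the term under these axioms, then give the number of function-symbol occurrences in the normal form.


1. (w (k (r (r (p) (u)) (f (p)))) (m))  →  (k (r (r (p) (u)) (f (p))))
normal form: (k (r (r (p) (u)) (f (p))))

size = 7


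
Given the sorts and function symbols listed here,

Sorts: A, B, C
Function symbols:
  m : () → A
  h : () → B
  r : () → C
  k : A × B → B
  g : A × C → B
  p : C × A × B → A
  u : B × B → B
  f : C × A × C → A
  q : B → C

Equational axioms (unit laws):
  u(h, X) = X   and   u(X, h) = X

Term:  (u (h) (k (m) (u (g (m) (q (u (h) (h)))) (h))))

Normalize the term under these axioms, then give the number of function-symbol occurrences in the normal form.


size = 6

1. (u (h) (k (m) (u (g (m) (q (u (h) (h)))) (h))))  →  (k (m) (u (g (m) (q (u (h) (h)))) (h)))
2. (k (m) (u (g (m) (q (u (h) (h)))) (h)))  →  (k (m) (g (m) (q (u (h) (h)))))
3. (k (m) (g (m) (q (u (h) (h)))))  →  (k (m) (g (m) (q (h))))
normal form: (k (m) (g (m) (q (h))))


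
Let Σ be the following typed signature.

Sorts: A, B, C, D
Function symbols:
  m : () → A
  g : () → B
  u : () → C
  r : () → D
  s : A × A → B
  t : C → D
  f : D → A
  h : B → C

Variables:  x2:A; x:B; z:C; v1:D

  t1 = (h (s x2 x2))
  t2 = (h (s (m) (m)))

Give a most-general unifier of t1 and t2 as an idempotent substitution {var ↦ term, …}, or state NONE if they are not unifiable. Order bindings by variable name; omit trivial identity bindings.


{x2 ↦ (m)}


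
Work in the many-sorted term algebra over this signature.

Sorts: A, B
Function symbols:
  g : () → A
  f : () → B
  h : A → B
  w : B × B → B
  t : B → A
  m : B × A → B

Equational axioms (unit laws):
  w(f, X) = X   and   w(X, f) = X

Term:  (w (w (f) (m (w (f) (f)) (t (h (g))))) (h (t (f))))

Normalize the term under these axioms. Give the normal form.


1. (w (w (f) (m (w (f) (f)) (t (h (g))))) (h (t (f))))  →  (w (m (w (f) (f)) (t (h (g)))) (h (t (f))))
2. (w (m (w (f) (f)) (t (h (g)))) (h (t (f))))  →  (w (m (f) (t (h (g)))) (h (t (f))))

normal form = (w (m (f) (t (h (g)))) (h (t (f))))


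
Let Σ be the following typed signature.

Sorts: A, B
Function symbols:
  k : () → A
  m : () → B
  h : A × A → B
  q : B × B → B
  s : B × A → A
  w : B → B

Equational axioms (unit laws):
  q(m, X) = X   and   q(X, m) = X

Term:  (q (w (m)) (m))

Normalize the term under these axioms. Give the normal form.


normal form = (w (m))

1. (q (w (m)) (m))  →  (w (m))


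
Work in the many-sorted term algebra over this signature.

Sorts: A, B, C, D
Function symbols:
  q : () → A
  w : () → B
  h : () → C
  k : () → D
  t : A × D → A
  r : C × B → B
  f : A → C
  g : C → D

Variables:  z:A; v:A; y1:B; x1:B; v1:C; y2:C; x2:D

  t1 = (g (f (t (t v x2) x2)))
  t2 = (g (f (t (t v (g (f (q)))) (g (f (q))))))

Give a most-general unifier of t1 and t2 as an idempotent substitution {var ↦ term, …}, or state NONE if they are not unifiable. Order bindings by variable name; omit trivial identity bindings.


{x2 ↦ (g (f (q)))}


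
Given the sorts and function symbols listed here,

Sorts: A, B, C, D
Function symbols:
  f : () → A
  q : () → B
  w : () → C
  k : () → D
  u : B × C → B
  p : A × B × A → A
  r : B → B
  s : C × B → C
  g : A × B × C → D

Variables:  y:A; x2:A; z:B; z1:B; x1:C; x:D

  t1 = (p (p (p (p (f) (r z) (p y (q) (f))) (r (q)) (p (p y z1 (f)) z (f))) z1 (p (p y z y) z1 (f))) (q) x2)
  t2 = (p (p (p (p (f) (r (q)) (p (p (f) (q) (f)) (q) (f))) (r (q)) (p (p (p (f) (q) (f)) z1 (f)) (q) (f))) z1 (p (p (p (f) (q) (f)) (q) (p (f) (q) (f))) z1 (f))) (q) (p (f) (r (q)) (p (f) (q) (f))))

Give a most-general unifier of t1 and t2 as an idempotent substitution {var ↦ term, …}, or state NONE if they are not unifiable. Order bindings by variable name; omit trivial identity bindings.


{x2 ↦ (p (f) (r (q)) (p (f) (q) (f))), y ↦ (p (f) (q) (f)), z ↦ (q)}


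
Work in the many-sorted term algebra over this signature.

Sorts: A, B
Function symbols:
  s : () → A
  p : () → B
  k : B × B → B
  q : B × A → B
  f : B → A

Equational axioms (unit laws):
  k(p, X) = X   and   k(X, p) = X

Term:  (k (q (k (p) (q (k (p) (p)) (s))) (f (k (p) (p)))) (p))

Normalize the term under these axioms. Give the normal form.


normal form = (q (q (p) (s)) (f (p)))

1. (k (q (k (p) (q (k (p) (p)) (s))) (f (k (p) (p)))) (p))  →  (q (k (p) (q (k (p) (p)) (s))) (f (k (p) (p))))
2. (q (k (p) (q (k (p) (p)) (s))) (f (k (p) (p))))  →  (q (q (k (p) (p)) (s)) (f (k (p) (p))))
3. (q (q (k (p) (p)) (s)) (f (k (p) (p))))  →  (q (q (p) (s)) (f (k (p) (p))))
4. (q (q (p) (s)) (f (k (p) (p))))  →  (q (q (p) (s)) (f (p)))


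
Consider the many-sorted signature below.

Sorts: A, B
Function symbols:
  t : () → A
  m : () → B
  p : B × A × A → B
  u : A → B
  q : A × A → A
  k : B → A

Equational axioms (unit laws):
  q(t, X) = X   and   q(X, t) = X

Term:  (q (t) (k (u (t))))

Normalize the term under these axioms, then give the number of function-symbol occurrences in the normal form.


size = 3

1. (q (t) (k (u (t))))  →  (k (u (t)))
normal form: (k (u (t)))


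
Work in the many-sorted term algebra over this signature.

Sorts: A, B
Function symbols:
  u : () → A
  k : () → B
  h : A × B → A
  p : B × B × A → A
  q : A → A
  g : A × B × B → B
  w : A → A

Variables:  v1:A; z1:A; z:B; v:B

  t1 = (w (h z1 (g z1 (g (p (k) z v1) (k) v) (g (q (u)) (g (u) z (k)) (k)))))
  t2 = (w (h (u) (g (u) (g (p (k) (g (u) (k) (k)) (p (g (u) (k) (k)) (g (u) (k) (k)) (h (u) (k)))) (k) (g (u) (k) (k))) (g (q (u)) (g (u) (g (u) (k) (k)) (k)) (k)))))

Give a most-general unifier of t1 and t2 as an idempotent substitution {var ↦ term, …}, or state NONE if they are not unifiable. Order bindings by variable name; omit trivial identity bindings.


{v ↦ (g (u) (k) (k)), v1 ↦ (p (g (u) (k) (k)) (g (u) (k) (k)) (h (u) (k))), z ↦ (g (u) (k) (k)), z1 ↦ (u)}


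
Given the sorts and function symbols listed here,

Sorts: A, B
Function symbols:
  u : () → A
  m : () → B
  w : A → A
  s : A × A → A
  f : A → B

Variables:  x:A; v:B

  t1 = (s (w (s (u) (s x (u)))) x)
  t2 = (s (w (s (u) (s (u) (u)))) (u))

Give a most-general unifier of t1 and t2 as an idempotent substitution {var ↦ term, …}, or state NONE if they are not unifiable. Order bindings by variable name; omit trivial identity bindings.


{x ↦ (u)}


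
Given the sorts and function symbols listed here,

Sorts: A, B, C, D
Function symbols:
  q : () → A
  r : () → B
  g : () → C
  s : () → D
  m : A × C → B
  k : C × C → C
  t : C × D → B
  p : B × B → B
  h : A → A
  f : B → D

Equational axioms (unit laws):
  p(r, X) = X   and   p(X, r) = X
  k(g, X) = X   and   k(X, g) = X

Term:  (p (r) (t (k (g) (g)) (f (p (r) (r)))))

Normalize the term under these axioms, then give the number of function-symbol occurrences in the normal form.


size = 4

1. (p (r) (t (k (g) (g)) (f (p (r) (r)))))  →  (t (k (g) (g)) (f (p (r) (r))))
2. (t (k (g) (g)) (f (p (r) (r))))  →  (t (g) (f (p (r) (r))))
3. (t (g) (f (p (r) (r))))  →  (t (g) (f (r)))
normal form: (t (g) (f (r)))


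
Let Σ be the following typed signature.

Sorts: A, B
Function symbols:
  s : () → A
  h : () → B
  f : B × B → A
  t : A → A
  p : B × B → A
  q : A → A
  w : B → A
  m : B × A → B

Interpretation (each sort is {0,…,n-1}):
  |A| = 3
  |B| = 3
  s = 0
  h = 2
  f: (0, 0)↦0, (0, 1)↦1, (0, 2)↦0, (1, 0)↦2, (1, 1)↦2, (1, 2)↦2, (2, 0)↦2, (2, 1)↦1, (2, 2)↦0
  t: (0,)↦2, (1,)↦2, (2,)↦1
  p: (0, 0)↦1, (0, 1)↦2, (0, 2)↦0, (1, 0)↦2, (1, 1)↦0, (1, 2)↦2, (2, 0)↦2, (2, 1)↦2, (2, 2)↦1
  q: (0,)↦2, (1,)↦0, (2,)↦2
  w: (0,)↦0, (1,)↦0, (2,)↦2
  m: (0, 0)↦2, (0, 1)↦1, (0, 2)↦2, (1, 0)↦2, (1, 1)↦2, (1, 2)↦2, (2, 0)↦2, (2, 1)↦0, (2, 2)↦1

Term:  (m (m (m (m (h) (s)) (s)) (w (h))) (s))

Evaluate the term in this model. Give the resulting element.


value = 2

  h = 2
  s = 0
  (m (h) (s)) = m(2, 0) = 2
  s = 0
  (m (m (h) (s)) (s)) = m(2, 0) = 2
  h = 2
  (w (h)) = w(2,) = 2
  (m (m (m (h) (s)) (s)) (w (h))) = m(2, 2) = 1
  s = 0
  (m (m (m (m (h) (s)) (s)) (w (h))) (s)) = m(1, 0) = 2


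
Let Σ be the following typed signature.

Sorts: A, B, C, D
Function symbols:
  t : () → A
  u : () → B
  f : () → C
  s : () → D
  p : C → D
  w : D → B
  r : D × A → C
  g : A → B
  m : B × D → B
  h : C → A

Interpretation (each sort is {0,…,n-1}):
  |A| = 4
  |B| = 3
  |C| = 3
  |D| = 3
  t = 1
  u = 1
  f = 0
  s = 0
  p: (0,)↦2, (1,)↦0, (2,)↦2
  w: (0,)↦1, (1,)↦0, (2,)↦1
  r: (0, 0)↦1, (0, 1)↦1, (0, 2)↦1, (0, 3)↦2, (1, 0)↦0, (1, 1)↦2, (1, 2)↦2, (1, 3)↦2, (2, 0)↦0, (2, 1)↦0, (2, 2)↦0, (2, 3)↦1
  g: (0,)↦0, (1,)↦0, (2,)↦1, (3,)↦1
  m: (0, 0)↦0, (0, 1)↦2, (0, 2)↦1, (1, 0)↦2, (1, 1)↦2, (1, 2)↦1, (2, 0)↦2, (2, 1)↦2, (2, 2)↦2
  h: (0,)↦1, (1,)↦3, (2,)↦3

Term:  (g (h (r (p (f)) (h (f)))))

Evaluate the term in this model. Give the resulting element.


  f = 0
  (p (f)) = p(0,) = 2
  f = 0
  (h (f)) = h(0,) = 1
  (r (p (f)) (h (f))) = r(2, 1) = 0
  (h (r (p (f)) (h (f)))) = h(0,) = 1
  (g (h (r (p (f)) (h (f))))) = g(1,) = 0

value = 0


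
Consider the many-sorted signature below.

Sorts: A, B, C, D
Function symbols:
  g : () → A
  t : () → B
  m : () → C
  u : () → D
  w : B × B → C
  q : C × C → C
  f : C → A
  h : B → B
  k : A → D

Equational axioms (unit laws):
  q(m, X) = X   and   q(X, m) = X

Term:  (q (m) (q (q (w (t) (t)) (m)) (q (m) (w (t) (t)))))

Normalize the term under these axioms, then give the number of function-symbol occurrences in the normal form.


1. (q (m) (q (q (w (t) (t)) (m)) (q (m) (w (t) (t)))))  →  (q (q (w (t) (t)) (m)) (q (m) (w (t) (t))))
2. (q (q (w (t) (t)) (m)) (q (m) (w (t) (t))))  →  (q (w (t) (t)) (q (m) (w (t) (t))))
3. (q (w (t) (t)) (q (m) (w (t) (t))))  →  (q (w (t) (t)) (w (t) (t)))
normal form: (q (w (t) (t)) (w (t) (t)))

size = 7


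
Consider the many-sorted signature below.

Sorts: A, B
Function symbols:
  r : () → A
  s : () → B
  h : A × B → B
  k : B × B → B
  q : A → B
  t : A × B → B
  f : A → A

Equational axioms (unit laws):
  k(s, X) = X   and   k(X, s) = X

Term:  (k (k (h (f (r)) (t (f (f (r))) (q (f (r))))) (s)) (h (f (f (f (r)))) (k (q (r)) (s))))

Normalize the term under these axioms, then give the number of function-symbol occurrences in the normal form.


size = 18

1. (k (k (h (f (r)) (t (f (f (r))) (q (f (r))))) (s)) (h (f (f (f (r)))) (k (q (r)) (s))))  →  (k (h (f (r)) (t (f (f (r))) (q (f (r))))) (h (f (f (f (r)))) (k (q (r)) (s))))
2. (k (h (f (r)) (t (f (f (r))) (q (f (r))))) (h (f (f (f (r)))) (k (q (r)) (s))))  →  (k (h (f (r)) (t (f (f (r))) (q (f (r))))) (h (f (f (f (r)))) (q (r))))
normal form: (k (h (f (r)) (t (f (f (r))) (q (f (r))))) (h (f (f (f (r)))) (q (r))))


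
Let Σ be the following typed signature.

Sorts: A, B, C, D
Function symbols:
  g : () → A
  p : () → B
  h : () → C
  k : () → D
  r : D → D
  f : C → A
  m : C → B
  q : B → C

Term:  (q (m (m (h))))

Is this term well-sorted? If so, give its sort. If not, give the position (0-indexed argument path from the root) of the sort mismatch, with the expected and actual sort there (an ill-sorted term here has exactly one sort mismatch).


ill-sorted at position [0, 0]: expected C, got B

      (h) : C
    (m (h)) : B
  (m (m (h))) : ✗ arg 0 at [0, 0] has sort B, expected C


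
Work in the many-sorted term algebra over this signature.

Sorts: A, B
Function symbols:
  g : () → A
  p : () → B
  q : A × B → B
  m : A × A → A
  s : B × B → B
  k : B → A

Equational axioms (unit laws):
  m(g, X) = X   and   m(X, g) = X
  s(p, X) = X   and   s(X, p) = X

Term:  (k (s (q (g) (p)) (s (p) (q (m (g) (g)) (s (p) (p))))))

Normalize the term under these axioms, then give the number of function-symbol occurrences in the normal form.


1. (k (s (q (g) (p)) (s (p) (q (m (g) (g)) (s (p) (p))))))  →  (k (s (q (g) (p)) (q (m (g) (g)) (s (p) (p)))))
2. (k (s (q (g) (p)) (q (m (g) (g)) (s (p) (p)))))  →  (k (s (q (g) (p)) (q (g) (s (p) (p)))))
3. (k (s (q (g) (p)) (q (g) (s (p) (p)))))  →  (k (s (q (g) (p)) (q (g) (p))))
normal form: (k (s (q (g) (p)) (q (g) (p))))

size = 8


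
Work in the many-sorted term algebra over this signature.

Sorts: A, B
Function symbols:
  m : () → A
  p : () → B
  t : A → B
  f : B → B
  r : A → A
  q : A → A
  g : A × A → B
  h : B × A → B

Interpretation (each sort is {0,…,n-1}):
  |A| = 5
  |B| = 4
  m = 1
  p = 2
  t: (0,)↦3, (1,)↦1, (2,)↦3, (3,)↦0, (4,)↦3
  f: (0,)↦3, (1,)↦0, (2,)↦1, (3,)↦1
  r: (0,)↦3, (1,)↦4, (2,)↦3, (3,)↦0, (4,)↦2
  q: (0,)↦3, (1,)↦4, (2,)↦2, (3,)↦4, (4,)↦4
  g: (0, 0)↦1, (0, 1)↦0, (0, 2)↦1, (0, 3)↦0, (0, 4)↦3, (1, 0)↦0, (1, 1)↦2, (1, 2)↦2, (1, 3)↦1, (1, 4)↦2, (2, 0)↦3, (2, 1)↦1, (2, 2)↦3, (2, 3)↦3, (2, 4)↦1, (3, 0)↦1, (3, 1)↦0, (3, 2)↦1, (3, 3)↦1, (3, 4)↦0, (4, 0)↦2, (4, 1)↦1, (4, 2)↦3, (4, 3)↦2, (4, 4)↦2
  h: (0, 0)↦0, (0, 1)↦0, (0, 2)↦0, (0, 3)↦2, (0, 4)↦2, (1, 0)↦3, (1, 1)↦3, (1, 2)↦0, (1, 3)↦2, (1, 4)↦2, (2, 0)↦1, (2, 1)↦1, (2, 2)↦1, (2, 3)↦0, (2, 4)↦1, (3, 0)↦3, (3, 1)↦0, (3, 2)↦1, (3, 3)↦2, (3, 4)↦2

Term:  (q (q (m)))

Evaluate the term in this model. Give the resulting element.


value = 4

  m = 1
  (q (m)) = q(1,) = 4
  (q (q (m))) = q(4,) = 4


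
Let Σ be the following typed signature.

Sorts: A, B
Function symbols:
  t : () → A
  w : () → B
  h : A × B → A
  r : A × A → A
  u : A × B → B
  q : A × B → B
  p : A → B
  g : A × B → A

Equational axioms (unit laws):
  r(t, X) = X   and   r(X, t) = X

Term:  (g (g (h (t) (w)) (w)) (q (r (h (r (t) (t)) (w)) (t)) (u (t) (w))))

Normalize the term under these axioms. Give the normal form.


normal form = (g (g (h (t) (w)) (w)) (q (h (t) (w)) (u (t) (w))))

1. (g (g (h (t) (w)) (w)) (q (r (h (r (t) (t)) (w)) (t)) (u (t) (w))))  →  (g (g (h (t) (w)) (w)) (q (h (r (t) (t)) (w)) (u (t) (w))))
2. (g (g (h (t) (w)) (w)) (q (h (r (t) (t)) (w)) (u (t) (w))))  →  (g (g (h (t) (w)) (w)) (q (h (t) (w)) (u (t) (w))))


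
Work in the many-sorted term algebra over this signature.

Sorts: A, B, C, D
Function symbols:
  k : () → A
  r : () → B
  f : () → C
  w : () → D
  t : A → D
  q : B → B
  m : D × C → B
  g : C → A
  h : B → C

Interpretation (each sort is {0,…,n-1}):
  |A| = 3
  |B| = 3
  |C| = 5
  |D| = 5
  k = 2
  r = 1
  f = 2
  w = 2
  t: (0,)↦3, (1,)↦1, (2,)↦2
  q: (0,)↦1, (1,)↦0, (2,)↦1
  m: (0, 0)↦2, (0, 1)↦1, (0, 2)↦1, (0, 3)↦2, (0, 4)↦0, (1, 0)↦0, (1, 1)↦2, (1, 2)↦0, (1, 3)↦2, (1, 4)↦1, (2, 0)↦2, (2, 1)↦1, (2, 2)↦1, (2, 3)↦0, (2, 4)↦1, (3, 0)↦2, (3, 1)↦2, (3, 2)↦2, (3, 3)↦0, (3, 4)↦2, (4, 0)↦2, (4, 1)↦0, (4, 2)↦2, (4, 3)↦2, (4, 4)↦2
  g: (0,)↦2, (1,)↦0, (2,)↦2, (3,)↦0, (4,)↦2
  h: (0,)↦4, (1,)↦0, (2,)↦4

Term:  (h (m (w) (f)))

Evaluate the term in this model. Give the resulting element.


  w = 2
  f = 2
  (m (w) (f)) = m(2, 2) = 1
  (h (m (w) (f))) = h(1,) = 0

value = 0


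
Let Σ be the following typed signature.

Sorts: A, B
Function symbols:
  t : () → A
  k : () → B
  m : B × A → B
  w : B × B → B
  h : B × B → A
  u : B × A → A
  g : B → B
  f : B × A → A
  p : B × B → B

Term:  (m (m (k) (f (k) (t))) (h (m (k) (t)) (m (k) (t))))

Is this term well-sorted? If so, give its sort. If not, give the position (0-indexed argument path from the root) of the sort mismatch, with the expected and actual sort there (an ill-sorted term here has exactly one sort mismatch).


    (k) : B
      (k) : B
      (t) : A
    (f (k) (t)) : A
  (m (k) (f (k) (t))) : B
      (k) : B
      (t) : A
    (m (k) (t)) : B
      (k) : B
      (t) : A
    (m (k) (t)) : B
  (h (m (k) (t)) (m (k) (t))) : A
(m (m (k) (f (k) (t))) (h (m (k) (t)) (m (k) (t)))) : B

well-sorted; sort = B


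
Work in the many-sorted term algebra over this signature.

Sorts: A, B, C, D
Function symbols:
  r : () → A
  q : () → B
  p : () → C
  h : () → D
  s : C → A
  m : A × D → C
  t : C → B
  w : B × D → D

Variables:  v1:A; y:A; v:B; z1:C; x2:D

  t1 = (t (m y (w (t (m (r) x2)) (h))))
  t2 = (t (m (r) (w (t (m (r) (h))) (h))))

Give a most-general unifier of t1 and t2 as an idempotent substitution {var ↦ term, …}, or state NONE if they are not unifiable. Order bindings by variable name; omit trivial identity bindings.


{x2 ↦ (h), y ↦ (r)}


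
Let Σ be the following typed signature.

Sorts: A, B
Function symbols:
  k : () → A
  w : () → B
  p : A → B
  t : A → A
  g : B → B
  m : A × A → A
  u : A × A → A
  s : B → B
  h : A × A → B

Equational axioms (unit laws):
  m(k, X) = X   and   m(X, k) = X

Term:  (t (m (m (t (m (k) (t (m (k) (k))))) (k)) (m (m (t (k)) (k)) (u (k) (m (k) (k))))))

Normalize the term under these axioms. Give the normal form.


normal form = (t (m (t (t (k))) (m (t (k)) (u (k) (k)))))

1. (t (m (m (t (m (k) (t (m (k) (k))))) (k)) (m (m (t (k)) (k)) (u (k) (m (k) (k))))))  →  (t (m (t (m (k) (t (m (k) (k))))) (m (m (t (k)) (k)) (u (k) (m (k) (k))))))
2. (t (m (t (m (k) (t (m (k) (k))))) (m (m (t (k)) (k)) (u (k) (m (k) (k))))))  →  (t (m (t (t (m (k) (k)))) (m (m (t (k)) (k)) (u (k) (m (k) (k))))))
3. (t (m (t (t (m (k) (k)))) (m (m (t (k)) (k)) (u (k) (m (k) (k))))))  →  (t (m (t (t (k))) (m (m (t (k)) (k)) (u (k) (m (k) (k))))))
4. (t (m (t (t (k))) (m (m (t (k)) (k)) (u (k) (m (k) (k))))))  →  (t (m (t (t (k))) (m (t (k)) (u (k) (m (k) (k))))))
5. (t (m (t (t (k))) (m (t (k)) (u (k) (m (k) (k))))))  →  (t (m (t (t (k))) (m (t (k)) (u (k) (k)))))


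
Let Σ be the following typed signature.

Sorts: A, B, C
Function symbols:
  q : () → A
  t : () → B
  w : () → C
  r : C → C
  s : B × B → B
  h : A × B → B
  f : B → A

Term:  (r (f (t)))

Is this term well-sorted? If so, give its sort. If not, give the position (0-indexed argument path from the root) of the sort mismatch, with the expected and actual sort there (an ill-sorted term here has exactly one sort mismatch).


    (t) : B
  (f (t)) : A
(r (f (t))) : ✗ arg 0 at [0] has sort A, expected C

ill-sorted at position [0]: expected C, got A


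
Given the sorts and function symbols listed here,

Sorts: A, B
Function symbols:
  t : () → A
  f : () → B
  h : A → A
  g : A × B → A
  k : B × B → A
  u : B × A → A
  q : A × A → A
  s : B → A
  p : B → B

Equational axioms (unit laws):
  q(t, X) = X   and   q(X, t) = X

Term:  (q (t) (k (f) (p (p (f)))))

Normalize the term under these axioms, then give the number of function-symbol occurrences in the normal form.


1. (q (t) (k (f) (p (p (f)))))  →  (k (f) (p (p (f))))
normal form: (k (f) (p (p (f))))

size = 5


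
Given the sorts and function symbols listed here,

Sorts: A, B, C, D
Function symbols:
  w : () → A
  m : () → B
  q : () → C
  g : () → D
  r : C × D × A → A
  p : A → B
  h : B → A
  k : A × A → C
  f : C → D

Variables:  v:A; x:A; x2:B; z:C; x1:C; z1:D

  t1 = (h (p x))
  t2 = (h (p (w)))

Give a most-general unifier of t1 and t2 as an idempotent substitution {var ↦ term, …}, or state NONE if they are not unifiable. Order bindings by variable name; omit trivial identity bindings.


{x ↦ (w)}


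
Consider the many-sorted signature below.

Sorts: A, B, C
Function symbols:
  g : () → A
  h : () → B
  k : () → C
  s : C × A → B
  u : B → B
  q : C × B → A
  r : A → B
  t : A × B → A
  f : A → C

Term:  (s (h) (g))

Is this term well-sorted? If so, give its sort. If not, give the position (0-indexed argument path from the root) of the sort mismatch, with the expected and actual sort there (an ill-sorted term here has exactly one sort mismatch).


  (h) : B
  (g) : A
(s (h) (g)) : ✗ arg 0 at [0] has sort B, expected C

ill-sorted at position [0]: expected C, got B


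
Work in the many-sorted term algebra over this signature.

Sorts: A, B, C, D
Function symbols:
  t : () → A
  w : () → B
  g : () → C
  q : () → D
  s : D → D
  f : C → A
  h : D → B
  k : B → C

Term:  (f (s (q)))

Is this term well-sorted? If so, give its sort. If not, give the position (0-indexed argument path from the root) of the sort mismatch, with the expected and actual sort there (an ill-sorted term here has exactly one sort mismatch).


ill-sorted at position [0]: expected C, got D

    (q) : D
  (s (q)) : D
(f (s (q))) : ✗ arg 0 at [0] has sort D, expected C


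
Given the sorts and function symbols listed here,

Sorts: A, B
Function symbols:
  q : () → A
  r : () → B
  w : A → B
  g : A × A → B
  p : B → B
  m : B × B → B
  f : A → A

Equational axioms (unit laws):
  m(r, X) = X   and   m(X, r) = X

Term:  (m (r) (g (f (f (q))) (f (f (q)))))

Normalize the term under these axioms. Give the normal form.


normal form = (g (f (f (q))) (f (f (q))))

1. (m (r) (g (f (f (q))) (f (f (q)))))  →  (g (f (f (q))) (f (f (q))))


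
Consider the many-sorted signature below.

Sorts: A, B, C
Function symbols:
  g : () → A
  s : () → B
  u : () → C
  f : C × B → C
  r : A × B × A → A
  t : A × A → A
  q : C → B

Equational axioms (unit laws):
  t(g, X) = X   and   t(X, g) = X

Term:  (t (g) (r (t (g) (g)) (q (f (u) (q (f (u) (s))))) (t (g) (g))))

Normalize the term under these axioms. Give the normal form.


normal form = (r (g) (q (f (u) (q (f (u) (s))))) (g))

1. (t (g) (r (t (g) (g)) (q (f (u) (q (f (u) (s))))) (t (g) (g))))  →  (r (t (g) (g)) (q (f (u) (q (f (u) (s))))) (t (g) (g)))
2. (r (t (g) (g)) (q (f (u) (q (f (u) (s))))) (t (g) (g)))  →  (r (g) (q (f (u) (q (f (u) (s))))) (t (g) (g)))
3. (r (g) (q (f (u) (q (f (u) (s))))) (t (g) (g)))  →  (r (g) (q (f (u) (q (f (u) (s))))) (g))


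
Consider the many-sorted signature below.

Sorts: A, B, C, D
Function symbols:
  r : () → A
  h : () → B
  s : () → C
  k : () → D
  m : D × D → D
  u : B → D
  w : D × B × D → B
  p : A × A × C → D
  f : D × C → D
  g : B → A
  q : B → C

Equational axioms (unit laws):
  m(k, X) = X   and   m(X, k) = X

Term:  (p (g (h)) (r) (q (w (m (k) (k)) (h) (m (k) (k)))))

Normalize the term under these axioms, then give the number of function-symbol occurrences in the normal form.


1. (p (g (h)) (r) (q (w (m (k) (k)) (h) (m (k) (k)))))  →  (p (g (h)) (r) (q (w (k) (h) (m (k) (k)))))
2. (p (g (h)) (r) (q (w (k) (h) (m (k) (k)))))  →  (p (g (h)) (r) (q (w (k) (h) (k))))
normal form: (p (g (h)) (r) (q (w (k) (h) (k))))

size = 9


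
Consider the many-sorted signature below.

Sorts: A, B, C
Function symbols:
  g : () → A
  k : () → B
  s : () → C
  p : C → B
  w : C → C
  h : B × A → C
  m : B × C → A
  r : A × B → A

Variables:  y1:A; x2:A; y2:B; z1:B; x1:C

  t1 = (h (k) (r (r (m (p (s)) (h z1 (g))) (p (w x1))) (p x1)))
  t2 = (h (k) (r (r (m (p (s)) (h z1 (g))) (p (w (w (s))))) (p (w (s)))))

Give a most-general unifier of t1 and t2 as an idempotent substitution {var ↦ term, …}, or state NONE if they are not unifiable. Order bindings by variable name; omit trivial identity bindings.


{x1 ↦ (w (s))}


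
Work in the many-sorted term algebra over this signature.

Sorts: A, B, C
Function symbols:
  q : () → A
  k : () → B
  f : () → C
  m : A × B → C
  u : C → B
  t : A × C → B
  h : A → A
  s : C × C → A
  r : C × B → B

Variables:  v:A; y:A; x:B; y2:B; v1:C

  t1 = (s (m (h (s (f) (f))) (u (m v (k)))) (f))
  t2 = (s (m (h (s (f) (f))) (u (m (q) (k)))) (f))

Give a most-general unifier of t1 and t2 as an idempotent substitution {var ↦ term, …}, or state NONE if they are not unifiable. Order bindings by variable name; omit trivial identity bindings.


{v ↦ (q)}


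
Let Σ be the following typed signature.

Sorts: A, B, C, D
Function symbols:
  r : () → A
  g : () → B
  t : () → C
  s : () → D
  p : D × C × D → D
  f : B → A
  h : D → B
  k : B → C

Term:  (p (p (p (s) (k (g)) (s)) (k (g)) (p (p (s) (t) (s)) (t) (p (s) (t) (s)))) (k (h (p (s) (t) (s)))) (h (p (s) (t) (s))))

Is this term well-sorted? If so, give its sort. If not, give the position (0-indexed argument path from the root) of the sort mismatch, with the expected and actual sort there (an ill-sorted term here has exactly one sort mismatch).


      (s) : D
        (g) : B
      (k (g)) : C
      (s) : D
    (p (s) (k (g)) (s)) : D
      (g) : B
    (k (g)) : C
        (s) : D
        (t) : C
        (s) : D
      (p (s) (t) (s)) : D
      (t) : C
        (s) : D
        (t) : C
        (s) : D
      (p (s) (t) (s)) : D
    (p (p (s) (t) (s)) (t) (p (s) (t) (s))) : D
  (p (p (s) (k (g)) (s)) (k (g)) (p (p (s) (t) (s)) (t) (p (s) (t) (s)))) : D
        (s) : D
        (t) : C
        (s) : D
      (p (s) (t) (s)) : D
    (h (p (s) (t) (s))) : B
  (k (h (p (s) (t) (s)))) : C
      (s) : D
      (t) : C
      (s) : D
    (p (s) (t) (s)) : D
  (h (p (s) (t) (s))) : B
(p (p (p (s) (k (g)) (s)) (k (g)) (p (p (s) (t) (s)) (t) (p (s) (t) (s)))) (k (h (p (s) (t) (s)))) (h (p (s) (t) (s)))) : ✗ arg 2 at [2] has sort B, expected D

ill-sorted at position [2]: expected D, got B


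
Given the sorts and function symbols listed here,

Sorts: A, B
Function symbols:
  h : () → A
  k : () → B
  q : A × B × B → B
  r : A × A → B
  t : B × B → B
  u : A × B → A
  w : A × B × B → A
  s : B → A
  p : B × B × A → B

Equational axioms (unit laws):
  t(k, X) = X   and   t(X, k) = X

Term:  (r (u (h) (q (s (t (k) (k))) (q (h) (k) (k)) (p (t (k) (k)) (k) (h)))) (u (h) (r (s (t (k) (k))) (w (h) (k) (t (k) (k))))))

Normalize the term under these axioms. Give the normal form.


1. (r (u (h) (q (s (t (k) (k))) (q (h) (k) (k)) (p (t (k) (k)) (k) (h)))) (u (h) (r (s (t (k) (k))) (w (h) (k) (t (k) (k))))))  →  (r (u (h) (q (s (k)) (q (h) (k) (k)) (p (t (k) (k)) (k) (h)))) (u (h) (r (s (t (k) (k))) (w (h) (k) (t (k) (k))))))
2. (r (u (h) (q (s (k)) (q (h) (k) (k)) (p (t (k) (k)) (k) (h)))) (u (h) (r (s (t (k) (k))) (w (h) (k) (t (k) (k))))))  →  (r (u (h) (q (s (k)) (q (h) (k) (k)) (p (k) (k) (h)))) (u (h) (r (s (t (k) (k))) (w (h) (k) (t (k) (k))))))
3. (r (u (h) (q (s (k)) (q (h) (k) (k)) (p (k) (k) (h)))) (u (h) (r (s (t (k) (k))) (w (h) (k) (t (k) (k))))))  →  (r (u (h) (q (s (k)) (q (h) (k) (k)) (p (k) (k) (h)))) (u (h) (r (s (k)) (w (h) (k) (t (k) (k))))))
4. (r (u (h) (q (s (k)) (q (h) (k) (k)) (p (k) (k) (h)))) (u (h) (r (s (k)) (w (h) (k) (t (k) (k))))))  →  (r (u (h) (q (s (k)) (q (h) (k) (k)) (p (k) (k) (h)))) (u (h) (r (s (k)) (w (h) (k) (k)))))

normal form = (r (u (h) (q (s (k)) (q (h) (k) (k)) (p (k) (k) (h)))) (u (h) (r (s (k)) (w (h) (k) (k)))))


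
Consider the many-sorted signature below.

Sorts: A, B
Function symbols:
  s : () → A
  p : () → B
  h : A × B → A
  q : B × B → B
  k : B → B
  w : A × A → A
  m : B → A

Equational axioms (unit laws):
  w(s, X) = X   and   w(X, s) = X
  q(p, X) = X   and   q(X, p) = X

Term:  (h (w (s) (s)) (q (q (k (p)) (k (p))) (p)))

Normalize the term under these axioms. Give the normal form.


normal form = (h (s) (q (k (p)) (k (p))))

1. (h (w (s) (s)) (q (q (k (p)) (k (p))) (p)))  →  (h (s) (q (q (k (p)) (k (p))) (p)))
2. (h (s) (q (q (k (p)) (k (p))) (p)))  →  (h (s) (q (k (p)) (k (p))))


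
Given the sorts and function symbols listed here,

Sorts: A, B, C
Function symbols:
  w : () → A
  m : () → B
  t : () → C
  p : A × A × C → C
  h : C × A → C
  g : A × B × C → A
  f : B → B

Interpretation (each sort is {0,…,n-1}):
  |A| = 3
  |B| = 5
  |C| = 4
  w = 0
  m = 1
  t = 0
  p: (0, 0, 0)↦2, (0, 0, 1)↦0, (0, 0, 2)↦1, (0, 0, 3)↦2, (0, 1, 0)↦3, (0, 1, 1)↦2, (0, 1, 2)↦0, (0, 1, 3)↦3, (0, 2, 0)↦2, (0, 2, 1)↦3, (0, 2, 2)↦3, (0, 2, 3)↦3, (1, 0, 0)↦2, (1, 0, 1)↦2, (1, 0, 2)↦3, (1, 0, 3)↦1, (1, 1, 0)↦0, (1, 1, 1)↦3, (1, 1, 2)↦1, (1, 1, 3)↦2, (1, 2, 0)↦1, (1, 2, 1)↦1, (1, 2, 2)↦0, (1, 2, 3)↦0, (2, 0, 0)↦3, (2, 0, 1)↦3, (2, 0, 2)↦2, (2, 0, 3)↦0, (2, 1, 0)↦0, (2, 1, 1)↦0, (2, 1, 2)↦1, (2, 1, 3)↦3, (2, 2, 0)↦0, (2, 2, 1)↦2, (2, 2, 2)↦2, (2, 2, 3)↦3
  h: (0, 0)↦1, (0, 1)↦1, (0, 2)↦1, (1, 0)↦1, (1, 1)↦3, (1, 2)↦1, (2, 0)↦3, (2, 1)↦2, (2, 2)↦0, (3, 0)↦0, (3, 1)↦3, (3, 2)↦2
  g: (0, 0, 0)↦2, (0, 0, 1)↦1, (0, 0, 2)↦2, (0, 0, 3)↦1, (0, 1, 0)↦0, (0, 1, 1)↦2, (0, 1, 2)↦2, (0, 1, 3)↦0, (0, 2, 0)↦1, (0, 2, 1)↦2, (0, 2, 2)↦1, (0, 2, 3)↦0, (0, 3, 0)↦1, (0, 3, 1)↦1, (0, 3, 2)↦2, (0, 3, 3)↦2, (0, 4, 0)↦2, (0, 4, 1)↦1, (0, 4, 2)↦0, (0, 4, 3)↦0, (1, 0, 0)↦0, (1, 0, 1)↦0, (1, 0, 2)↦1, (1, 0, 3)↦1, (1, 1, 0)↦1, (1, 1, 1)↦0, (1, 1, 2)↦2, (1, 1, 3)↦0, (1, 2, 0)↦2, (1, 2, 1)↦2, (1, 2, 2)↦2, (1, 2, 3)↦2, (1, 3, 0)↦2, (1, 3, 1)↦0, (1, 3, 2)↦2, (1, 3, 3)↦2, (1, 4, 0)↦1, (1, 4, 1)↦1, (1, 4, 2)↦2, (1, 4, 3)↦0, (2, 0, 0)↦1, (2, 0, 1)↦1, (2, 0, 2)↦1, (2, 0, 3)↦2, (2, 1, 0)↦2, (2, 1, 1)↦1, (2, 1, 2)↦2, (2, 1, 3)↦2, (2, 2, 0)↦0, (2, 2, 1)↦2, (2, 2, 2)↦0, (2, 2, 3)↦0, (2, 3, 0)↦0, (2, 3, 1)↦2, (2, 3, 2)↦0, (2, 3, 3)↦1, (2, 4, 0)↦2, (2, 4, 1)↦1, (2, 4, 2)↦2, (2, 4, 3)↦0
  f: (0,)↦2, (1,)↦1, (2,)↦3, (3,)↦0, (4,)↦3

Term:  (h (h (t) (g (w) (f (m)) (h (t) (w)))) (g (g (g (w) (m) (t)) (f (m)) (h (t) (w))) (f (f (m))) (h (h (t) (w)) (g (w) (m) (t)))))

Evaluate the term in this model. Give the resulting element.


  t = 0
  w = 0
  m = 1
  (f (m)) = f(1,) = 1
  t = 0
  w = 0
  (h (t) (w)) = h(0, 0) = 1
  (g (w) (f (m)) (h (t) (w))) = g(0, 1, 1) = 2
  (h (t) (g (w) (f (m)) (h (t) (w)))) = h(0, 2) = 1
  w = 0
  m = 1
  t = 0
  (g (w) (m) (t)) = g(0, 1, 0) = 0
  m = 1
  (f (m)) = f(1,) = 1
  t = 0
  w = 0
  (h (t) (w)) = h(0, 0) = 1
  (g (g (w) (m) (t)) (f (m)) (h (t) (w))) = g(0, 1, 1) = 2
  m = 1
  (f (m)) = f(1,) = 1
  (f (f (m))) = f(1,) = 1
  t = 0
  w = 0
  (h (t) (w)) = h(0, 0) = 1
  w = 0
  m = 1
  t = 0
  (g (w) (m) (t)) = g(0, 1, 0) = 0
  (h (h (t) (w)) (g (w) (m) (t))) = h(1, 0) = 1
  (g (g (g (w) (m) (t)) (f (m)) (h (t) (w))) (f (f (m))) (h (h (t) (w)) (g (w) (m) (t)))) = g(2, 1, 1) = 1
  (h (h (t) (g (w) (f (m)) (h (t) (w)))) (g (g (g (w) (m) (t)) (f (m)) (h (t) (w))) (f (f (m))) (h (h (t) (w)) (g (w) (m) (t))))) = h(1, 1) = 3

value = 3


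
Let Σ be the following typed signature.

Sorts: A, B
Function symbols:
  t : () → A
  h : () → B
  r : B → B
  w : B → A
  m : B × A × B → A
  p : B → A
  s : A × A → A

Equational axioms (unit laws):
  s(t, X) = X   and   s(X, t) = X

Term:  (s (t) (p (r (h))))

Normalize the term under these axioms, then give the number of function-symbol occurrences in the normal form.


size = 3

1. (s (t) (p (r (h))))  →  (p (r (h)))
normal form: (p (r (h)))


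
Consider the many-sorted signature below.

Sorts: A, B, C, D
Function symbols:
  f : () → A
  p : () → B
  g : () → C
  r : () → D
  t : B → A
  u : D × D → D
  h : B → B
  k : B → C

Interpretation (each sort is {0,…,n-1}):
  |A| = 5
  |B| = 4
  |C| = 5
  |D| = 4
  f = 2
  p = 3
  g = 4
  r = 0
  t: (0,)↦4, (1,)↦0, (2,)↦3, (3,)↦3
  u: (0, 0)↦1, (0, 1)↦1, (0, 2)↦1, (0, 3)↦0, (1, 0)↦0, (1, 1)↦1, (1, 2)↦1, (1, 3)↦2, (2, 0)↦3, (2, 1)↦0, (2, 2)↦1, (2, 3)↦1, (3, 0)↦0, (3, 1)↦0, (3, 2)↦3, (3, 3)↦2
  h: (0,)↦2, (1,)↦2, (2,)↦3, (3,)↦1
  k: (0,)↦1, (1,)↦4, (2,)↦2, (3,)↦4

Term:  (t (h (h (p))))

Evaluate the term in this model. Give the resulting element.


  p = 3
  (h (p)) = h(3,) = 1
  (h (h (p))) = h(1,) = 2
  (t (h (h (p)))) = t(2,) = 3

value = 3


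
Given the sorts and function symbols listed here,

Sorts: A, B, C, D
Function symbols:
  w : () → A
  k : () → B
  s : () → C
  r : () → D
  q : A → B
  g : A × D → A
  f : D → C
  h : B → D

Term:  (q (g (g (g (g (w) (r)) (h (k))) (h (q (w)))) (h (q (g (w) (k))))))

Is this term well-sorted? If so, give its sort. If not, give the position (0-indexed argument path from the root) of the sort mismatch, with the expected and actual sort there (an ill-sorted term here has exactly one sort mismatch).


          (w) : A
          (r) : D
        (g (w) (r)) : A
          (k) : B
        (h (k)) : D
      (g (g (w) (r)) (h (k))) : A
          (w) : A
        (q (w)) : B
      (h (q (w))) : D
    (g (g (g (w) (r)) (h (k))) (h (q (w)))) : A
          (w) : A
          (k) : B
        (g (w) (k)) : ✗ arg 1 at [0, 1, 0, 0, 1] has sort B, expected D

ill-sorted at position [0, 1, 0, 0, 1]: expected D, got B


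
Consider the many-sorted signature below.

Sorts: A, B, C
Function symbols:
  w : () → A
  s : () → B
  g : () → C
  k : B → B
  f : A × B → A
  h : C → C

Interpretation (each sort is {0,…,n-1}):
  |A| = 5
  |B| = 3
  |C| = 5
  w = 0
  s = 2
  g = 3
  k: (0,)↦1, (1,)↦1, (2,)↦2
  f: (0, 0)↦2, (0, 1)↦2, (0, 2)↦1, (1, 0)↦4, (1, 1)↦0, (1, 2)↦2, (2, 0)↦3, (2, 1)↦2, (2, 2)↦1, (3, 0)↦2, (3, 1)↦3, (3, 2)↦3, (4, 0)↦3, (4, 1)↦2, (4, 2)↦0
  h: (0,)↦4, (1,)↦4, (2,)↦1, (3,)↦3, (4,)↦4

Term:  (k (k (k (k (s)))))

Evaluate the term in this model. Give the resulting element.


  s = 2
  (k (s)) = k(2,) = 2
  (k (k (s))) = k(2,) = 2
  (k (k (k (s)))) = k(2,) = 2
  (k (k (k (k (s))))) = k(2,) = 2

value = 2


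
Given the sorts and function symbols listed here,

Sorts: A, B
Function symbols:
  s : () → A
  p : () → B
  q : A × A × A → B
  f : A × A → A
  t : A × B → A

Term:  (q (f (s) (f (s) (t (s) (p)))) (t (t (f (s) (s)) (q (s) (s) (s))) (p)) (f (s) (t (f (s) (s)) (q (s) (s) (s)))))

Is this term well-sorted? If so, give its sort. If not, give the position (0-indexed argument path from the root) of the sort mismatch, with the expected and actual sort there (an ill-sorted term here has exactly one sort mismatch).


    (s) : A
      (s) : A
        (s) : A
        (p) : B
      (t (s) (p)) : A
    (f (s) (t (s) (p))) : A
  (f (s) (f (s) (t (s) (p)))) : A
        (s) : A
        (s) : A
      (f (s) (s)) : A
        (s) : A
        (s) : A
        (s) : A
      (q (s) (s) (s)) : B
    (t (f (s) (s)) (q (s) (s) (s))) : A
    (p) : B
  (t (t (f (s) (s)) (q (s) (s) (s))) (p)) : A
    (s) : A
        (s) : A
        (s) : A
      (f (s) (s)) : A
        (s) : A
        (s) : A
        (s) : A
      (q (s) (s) (s)) : B
    (t (f (s) (s)) (q (s) (s) (s))) : A
  (f (s) (t (f (s) (s)) (q (s) (s) (s)))) : A
(q (f (s) (f (s) (t (s) (p)))) (t (t (f (s) (s)) (q (s) (s) (s))) (p)) (f (s) (t (f (s) (s)) (q (s) (s) (s))))) : B

well-sorted; sort = B


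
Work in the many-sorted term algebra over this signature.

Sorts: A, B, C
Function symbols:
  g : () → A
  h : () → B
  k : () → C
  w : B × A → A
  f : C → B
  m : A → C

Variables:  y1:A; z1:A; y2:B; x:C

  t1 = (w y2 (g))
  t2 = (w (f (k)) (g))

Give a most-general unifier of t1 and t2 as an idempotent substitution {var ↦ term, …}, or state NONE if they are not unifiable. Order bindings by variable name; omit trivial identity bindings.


{y2 ↦ (f (k))}


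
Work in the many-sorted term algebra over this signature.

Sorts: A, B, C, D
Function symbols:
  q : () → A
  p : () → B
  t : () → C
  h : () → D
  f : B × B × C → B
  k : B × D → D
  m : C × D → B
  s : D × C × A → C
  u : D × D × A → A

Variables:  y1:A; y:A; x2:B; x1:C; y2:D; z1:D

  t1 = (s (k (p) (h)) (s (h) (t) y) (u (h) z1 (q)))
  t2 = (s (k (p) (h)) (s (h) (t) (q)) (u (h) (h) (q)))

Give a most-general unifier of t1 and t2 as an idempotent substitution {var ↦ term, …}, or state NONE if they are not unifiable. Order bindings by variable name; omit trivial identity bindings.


{y ↦ (q), z1 ↦ (h)}


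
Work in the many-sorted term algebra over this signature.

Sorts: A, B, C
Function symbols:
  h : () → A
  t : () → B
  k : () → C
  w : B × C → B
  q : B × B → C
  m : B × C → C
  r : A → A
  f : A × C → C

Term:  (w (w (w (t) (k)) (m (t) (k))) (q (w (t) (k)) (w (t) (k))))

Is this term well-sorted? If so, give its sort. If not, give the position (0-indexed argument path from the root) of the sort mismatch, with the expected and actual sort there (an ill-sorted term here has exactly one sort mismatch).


      (t) : B
      (k) : C
    (w (t) (k)) : B
      (t) : B
      (k) : C
    (m (t) (k)) : C
  (w (w (t) (k)) (m (t) (k))) : B
      (t) : B
      (k) : C
    (w (t) (k)) : B
      (t) : B
      (k) : C
    (w (t) (k)) : B
  (q (w (t) (k)) (w (t) (k))) : C
(w (w (w (t) (k)) (m (t) (k))) (q (w (t) (k)) (w (t) (k)))) : B

well-sorted; sort = B


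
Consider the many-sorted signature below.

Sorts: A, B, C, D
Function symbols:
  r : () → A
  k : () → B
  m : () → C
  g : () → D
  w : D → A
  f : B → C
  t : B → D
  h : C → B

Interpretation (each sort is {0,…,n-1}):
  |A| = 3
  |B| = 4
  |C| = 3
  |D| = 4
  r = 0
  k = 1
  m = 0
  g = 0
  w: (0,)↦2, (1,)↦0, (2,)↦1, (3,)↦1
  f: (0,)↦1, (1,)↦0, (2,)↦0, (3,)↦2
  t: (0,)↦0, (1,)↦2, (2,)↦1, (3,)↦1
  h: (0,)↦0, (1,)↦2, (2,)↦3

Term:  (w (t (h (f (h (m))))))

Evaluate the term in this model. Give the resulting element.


value = 0

  m = 0
  (h (m)) = h(0,) = 0
  (f (h (m))) = f(0,) = 1
  (h (f (h (m)))) = h(1,) = 2
  (t (h (f (h (m))))) = t(2,) = 1
  (w (t (h (f (h (m)))))) = w(1,) = 0


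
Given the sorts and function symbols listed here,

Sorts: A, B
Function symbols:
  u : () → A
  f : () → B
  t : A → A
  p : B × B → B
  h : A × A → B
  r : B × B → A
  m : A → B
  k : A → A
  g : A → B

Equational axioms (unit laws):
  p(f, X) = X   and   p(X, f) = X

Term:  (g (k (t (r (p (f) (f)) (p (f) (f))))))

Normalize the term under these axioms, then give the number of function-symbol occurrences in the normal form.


1. (g (k (t (r (p (f) (f)) (p (f) (f))))))  →  (g (k (t (r (f) (p (f) (f))))))
2. (g (k (t (r (f) (p (f) (f))))))  →  (g (k (t (r (f) (f)))))
normal form: (g (k (t (r (f) (f)))))

size = 6


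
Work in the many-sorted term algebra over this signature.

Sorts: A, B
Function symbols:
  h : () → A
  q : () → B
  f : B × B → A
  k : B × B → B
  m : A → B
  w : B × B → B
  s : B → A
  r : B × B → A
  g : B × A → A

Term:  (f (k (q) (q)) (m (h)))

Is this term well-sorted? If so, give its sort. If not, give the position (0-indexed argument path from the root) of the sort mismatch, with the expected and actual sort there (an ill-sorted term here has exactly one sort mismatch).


well-sorted; sort = A

    (q) : B
    (q) : B
  (k (q) (q)) : B
    (h) : A
  (m (h)) : B
(f (k (q) (q)) (m (h))) : A


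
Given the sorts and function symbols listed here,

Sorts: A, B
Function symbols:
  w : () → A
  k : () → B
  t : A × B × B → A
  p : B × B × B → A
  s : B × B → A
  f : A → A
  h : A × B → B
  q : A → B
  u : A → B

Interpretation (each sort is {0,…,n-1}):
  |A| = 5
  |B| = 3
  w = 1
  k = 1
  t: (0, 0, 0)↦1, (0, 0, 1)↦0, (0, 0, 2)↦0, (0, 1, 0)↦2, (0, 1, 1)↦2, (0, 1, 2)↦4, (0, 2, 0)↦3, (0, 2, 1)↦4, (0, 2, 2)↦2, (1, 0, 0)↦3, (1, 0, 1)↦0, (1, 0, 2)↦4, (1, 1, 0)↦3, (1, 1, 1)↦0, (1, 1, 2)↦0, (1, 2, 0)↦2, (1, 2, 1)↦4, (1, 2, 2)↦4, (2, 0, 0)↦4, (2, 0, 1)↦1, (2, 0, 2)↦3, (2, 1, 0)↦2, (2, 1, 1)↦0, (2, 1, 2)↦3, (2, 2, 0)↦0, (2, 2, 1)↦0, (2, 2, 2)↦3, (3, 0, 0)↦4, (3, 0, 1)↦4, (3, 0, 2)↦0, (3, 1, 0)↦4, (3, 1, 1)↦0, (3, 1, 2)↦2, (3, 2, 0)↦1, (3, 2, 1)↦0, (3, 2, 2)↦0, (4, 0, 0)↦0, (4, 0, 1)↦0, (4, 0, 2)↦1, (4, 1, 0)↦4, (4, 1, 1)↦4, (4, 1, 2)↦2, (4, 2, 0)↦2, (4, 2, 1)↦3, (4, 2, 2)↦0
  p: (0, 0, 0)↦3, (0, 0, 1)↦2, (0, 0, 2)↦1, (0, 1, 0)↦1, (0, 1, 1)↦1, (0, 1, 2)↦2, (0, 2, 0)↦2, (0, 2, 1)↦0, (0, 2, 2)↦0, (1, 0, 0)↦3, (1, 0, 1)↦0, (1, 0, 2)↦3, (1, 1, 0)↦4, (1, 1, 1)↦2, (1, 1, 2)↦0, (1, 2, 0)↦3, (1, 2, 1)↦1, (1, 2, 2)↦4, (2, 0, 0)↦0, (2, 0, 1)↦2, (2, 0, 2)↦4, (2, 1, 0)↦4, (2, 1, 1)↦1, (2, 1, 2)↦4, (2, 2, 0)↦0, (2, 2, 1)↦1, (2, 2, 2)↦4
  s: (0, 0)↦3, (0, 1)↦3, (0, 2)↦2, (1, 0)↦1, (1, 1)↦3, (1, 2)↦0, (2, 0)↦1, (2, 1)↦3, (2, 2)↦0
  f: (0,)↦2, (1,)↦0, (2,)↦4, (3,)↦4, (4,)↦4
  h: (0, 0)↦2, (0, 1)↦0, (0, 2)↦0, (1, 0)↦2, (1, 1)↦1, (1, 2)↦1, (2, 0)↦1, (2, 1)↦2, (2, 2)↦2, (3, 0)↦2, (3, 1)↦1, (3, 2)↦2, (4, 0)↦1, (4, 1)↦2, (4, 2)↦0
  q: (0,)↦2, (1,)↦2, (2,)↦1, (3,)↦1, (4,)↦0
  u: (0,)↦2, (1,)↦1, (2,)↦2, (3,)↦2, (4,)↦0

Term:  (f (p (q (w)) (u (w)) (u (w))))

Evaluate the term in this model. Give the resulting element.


  w = 1
  (q (w)) = q(1,) = 2
  w = 1
  (u (w)) = u(1,) = 1
  w = 1
  (u (w)) = u(1,) = 1
  (p (q (w)) (u (w)) (u (w))) = p(2, 1, 1) = 1
  (f (p (q (w)) (u (w)) (u (w)))) = f(1,) = 0

value = 0
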